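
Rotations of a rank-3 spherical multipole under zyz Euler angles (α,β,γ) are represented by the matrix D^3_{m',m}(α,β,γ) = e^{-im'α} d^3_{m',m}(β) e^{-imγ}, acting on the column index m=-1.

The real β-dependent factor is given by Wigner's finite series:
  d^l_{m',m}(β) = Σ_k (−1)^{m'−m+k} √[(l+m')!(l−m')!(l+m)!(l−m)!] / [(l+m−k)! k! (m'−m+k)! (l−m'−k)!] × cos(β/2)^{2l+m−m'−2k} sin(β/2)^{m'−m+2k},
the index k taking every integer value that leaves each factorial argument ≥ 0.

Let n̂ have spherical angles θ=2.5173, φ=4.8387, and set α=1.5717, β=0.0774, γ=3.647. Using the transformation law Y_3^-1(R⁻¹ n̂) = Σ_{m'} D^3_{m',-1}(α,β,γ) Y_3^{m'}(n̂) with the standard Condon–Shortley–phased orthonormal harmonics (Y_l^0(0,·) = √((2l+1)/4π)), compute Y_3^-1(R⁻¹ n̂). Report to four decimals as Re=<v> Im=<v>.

Need the full column D^3_{m',-1} for m'=−3..3 at α=1.5717, β=0.0774, γ=3.647.
cos(β/2)=0.999251, sin(β/2)=0.038690
d^3_{-3,-1}: single k=2 term ⇒ +0.005780;  D = -0.002812+0.005050i
d^3_{-2,-1}: k∈[1..2] ⇒ +0.121892 -0.000365 = +0.121527;  D = +0.106227+0.059031i
d^3_{-1,-1}: k∈[0..2] ⇒ +0.995516 -0.011940 +0.000013 = +0.983590;  D = +0.476996-0.860188i
d^3_{0,-1}: k∈[0..2] ⇒ -0.133526 +0.000601 -0.000000 = -0.132926;  D = +0.116307+0.064358i
d^3_{1,-1}: k∈[0..2] ⇒ +0.008955 -0.000018 +0.000000 = +0.008937;  D = -0.004320+0.007823i
d^3_{2,-1}: k∈[0..1] ⇒ -0.000365 +0.000000 = -0.000365;  D = -0.000320-0.000176i
d^3_{3,-1}: single k=0 term ⇒ +0.000009;  D = +0.000004-0.000008i
Y_3^{m'}(θ=2.5173,φ=4.8387) and Σ D·Y over m':
  (-0.0028+0.0051i)·(-0.0308-0.0774i)  (+0.1062+0.0590i)·(+0.2743-0.0708i)  (+0.4770-0.8602i)·(+0.0545+0.4295i)  (+0.1163+0.0644i)·(-0.0883+0.0000i)  (-0.0043+0.0078i)·(-0.0545+0.4295i)  (-0.0003-0.0002i)·(+0.2743+0.0708i)  (+0.0000-0.0000i)·(+0.0308-0.0774i)
Y_3^-1(R⁻¹ n̂) = +0.415757+0.158636i

Re=0.4158 Im=0.1586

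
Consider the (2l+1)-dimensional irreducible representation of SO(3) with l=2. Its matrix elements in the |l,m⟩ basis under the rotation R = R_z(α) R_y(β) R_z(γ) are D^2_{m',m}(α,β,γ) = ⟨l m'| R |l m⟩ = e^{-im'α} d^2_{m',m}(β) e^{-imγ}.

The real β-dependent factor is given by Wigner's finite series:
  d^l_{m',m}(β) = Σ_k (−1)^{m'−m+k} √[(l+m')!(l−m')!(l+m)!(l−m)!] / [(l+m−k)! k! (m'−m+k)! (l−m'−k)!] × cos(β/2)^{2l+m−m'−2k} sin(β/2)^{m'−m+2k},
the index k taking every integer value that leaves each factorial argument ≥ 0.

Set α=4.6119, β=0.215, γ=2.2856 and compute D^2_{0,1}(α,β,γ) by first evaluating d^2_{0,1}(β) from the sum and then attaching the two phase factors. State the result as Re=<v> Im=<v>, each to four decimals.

Re=-0.1673 Im=-0.1928

D^2_{0,1}(4.6119,0.215,2.2856) = e^{-i·0·4.6119}·d^2_{0,1}(0.215)·e^{-i·1·2.2856}. Compute d first:
With c≡cos(β/2)=0.994227 and s≡sin(β/2)=0.107293, N=[2·2·6·1]^{1/2}=4.898979
k: max(0,(1)−(0))=1 … min(2+(1),2−(0))=2
  k=1: (−1)^0·4.8990/(2)·0.9942^3·0.1073^1 = +0.258288
  k=2: (−1)^1·4.8990/(2)·0.9942^1·0.1073^3 = -0.003008
d^2_{0,1}(0.215) = +0.258288 -0.003008 = +0.255280
Attach z-rotation phases: D = e^{-i(0)(4.6119)}·(+0.255280)·e^{-i(1)(2.2856)} = -0.167328-0.192793i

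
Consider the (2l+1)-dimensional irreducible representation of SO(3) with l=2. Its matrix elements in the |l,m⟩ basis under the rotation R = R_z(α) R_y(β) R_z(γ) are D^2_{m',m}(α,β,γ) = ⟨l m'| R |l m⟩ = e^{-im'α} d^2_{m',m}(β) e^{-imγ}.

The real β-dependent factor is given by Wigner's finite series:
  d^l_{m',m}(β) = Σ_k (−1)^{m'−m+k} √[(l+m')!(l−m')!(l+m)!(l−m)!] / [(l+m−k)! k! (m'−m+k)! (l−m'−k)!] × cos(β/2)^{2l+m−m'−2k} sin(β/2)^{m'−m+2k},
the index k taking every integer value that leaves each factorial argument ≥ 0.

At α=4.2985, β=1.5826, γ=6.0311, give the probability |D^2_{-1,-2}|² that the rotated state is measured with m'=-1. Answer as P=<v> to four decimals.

P=0.2441

Split into d^2_{-1,-2}(β=1.5826) × two z-phases.
c=cos(1.5826/2)=0.702921, s=sin(1.5826/2)=0.711268; N=√[1·6·1·24]=12.000000
k: max(0,(-2)−(-1))=0 … min(2+(-2),2−(-1))=0
  k=0: (−1)^1·12.0000/(6)·0.7029^3·0.7113^1 = -0.494064
d^2_{-1,-2}(1.5826) = -0.494064
|D^2_{-1,-2}|² = |d^2_{-1,-2}(β)|² = (-0.494064)² = 0.244099 (the z-rotation phases have unit modulus)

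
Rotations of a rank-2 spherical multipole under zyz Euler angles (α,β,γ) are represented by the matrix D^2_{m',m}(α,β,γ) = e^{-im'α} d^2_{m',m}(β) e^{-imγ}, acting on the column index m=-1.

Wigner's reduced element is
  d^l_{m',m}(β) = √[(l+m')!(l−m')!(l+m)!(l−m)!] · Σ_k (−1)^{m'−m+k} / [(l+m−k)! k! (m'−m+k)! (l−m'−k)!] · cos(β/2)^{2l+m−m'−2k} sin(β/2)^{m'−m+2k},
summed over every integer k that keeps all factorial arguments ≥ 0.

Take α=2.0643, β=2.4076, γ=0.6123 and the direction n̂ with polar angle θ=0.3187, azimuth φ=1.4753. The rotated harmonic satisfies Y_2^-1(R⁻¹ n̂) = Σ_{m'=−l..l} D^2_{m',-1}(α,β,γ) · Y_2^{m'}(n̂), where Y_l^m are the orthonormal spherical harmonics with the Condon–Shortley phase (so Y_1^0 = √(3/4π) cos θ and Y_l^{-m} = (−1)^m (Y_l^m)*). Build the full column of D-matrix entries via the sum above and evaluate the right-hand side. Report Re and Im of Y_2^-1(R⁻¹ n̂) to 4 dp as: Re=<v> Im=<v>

Re=0.3193 Im=0.1371

Need the full column D^2_{m',-1} for m'=−2..2 at α=2.0643, β=2.4076, γ=0.6123.
cos(β/2)=0.358813, sin(β/2)=0.933409
d^2_{-2,-1}: single k=1 term ⇒ +0.086240;  D = +0.002458-0.086205i
d^2_{-1,-1}: k∈[0..1] ⇒ +0.016576 -0.336514 = -0.319938;  D = +0.285968-0.143465i
d^2_{0,-1}: k∈[0..1] ⇒ -0.105622 +0.714761 = +0.609139;  D = +0.498476+0.350103i
d^2_{1,-1}: k∈[0..1] ⇒ +0.336514 -0.759082 = -0.422568;  D = -0.050082+0.419590i
d^2_{2,-1}: single k=0 term ⇒ -0.583600;  D = +0.543106-0.213598i
Y_2^{m'}(θ=0.3187,φ=1.4753) and Σ D·Y over m':
  (+0.0025-0.0862i)·(-0.0372-0.0072i)  (+0.2860-0.1435i)·(+0.0219-0.2288i)  (+0.4985+0.3501i)·(+0.5379+0.0000i)  (-0.0501+0.4196i)·(-0.0219-0.2288i)  (+0.5431-0.2136i)·(-0.0372+0.0072i)
Y_2^-1(R⁻¹ n̂) = +0.319280+0.137053i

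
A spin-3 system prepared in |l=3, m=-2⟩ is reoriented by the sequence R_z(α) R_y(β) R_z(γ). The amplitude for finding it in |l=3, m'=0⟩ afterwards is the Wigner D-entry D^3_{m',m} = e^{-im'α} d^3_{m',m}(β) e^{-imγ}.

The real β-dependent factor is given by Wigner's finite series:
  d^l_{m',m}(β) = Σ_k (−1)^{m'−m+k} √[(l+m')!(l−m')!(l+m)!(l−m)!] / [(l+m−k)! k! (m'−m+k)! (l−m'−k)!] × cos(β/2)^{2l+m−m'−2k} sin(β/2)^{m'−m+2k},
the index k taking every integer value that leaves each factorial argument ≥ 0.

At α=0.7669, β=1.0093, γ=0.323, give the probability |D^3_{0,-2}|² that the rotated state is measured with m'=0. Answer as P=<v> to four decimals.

P=0.2729

First d^3_{0,-2}(β=1.0093), then the phase factors e^{-i(0)α} and e^{-i(-2)γ}:
Half-angle: c=0.875344, s=0.483501. N=√(6·6·1·120)=65.726707
k∈{0,1} keeps every argument non-negative
  k=0: (−1)^2·65.7267/(12)·0.8753^4·0.4835^2 = +0.751744
  k=1: (−1)^3·65.7267/(12)·0.8753^2·0.4835^4 = -0.229355
d^3_{0,-2}(1.0093) = +0.751744 -0.229355 = +0.522389
|D^3_{0,-2}|² = |d^3_{0,-2}(β)|² = (+0.522389)² = 0.272891 (the z-rotation phases have unit modulus)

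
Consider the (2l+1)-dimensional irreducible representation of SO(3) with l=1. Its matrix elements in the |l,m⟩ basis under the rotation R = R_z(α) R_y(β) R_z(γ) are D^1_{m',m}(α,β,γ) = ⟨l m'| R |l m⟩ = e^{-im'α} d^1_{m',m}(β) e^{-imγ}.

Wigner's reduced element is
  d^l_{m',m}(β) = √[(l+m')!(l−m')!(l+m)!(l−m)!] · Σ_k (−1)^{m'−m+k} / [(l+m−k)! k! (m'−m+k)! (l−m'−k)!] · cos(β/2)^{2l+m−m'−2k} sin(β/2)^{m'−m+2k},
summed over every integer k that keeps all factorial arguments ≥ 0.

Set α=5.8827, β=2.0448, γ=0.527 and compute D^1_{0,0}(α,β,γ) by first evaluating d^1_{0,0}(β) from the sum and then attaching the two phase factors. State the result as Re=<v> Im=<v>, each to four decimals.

Split into d^1_{0,0}(β=2.0448) × two z-phases.
Half-angle: c=0.521319, s=0.853362. N=√(1·1·1·1)=1.000000
Admissible k: 0..1 (factorial args all ≥0)
  k=0: (−1)^0·1.0000/(1)·0.5213^2·0.8534^0 = +0.271774
  k=1: (−1)^1·1.0000/(1)·0.5213^0·0.8534^2 = -0.728226
d^1_{0,0}(2.0448) = +0.271774 -0.728226 = -0.456452
D = (+1.000000+0.000000i)·(-0.456452)·(+1.000000+0.000000i) = -0.456452+0.000000i

Re=-0.4565 Im=0.0000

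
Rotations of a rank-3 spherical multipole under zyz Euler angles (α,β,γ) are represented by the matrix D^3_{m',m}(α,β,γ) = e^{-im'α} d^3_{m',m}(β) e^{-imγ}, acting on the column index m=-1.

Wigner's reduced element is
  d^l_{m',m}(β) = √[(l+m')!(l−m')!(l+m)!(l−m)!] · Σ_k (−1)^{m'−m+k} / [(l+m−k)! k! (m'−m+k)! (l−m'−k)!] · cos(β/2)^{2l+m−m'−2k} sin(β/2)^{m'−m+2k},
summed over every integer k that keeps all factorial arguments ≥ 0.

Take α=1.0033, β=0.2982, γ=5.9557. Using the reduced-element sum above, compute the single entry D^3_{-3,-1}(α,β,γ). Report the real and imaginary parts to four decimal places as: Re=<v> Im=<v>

First d^3_{-3,-1}(β=0.2982), then the phase factors e^{-i(-3)α} and e^{-i(-1)γ}:
With c≡cos(β/2)=0.988905 and s≡sin(β/2)=0.148548, N=[1·720·2·24]^{1/2}=185.903201
k: max(0,(-1)−(-3))=2 … min(3+(-1),3−(-3))=2
  k=2: (−1)^0·185.9032/(48)·0.9889^4·0.1485^2 = +0.081733
d^3_{-3,-1}(0.2982) = +0.081733
Phases: e^{-i·(-3)·1.0033}=-0.991341+0.131312i, e^{-i·(-1)·5.9557}=+0.946854-0.321663i ⇒ D=-0.073267+0.036225i

Re=-0.0733 Im=0.0362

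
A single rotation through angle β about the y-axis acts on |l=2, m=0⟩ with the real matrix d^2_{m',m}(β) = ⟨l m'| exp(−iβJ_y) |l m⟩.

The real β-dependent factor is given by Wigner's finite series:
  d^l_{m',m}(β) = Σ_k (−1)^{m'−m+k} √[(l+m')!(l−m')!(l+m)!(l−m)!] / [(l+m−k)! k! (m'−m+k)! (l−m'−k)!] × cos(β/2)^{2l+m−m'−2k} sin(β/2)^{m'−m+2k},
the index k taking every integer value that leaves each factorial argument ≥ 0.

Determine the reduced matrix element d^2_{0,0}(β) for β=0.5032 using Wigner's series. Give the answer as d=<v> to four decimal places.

d=0.6512

d^2_{0,0}(β=0.5032) via Wigner's sum:
c=cos(0.5032/2)=0.968515, s=sin(0.5032/2)=0.248954; N=√[2·2·2·2]=4.000000
k: max(0,(0)−(0))=0 … min(2+(0),2−(0))=2
  k=0: (−1)^0·4.0000/(4)·0.9685^4·0.2490^0 = +0.879885
  k=1: (−1)^1·4.0000/(1)·0.9685^2·0.2490^2 = -0.232547
  k=2: (−1)^2·4.0000/(4)·0.9685^0·0.2490^4 = +0.003841
d^2_{0,0}(0.5032) = +0.879885 -0.232547 +0.003841 = +0.651179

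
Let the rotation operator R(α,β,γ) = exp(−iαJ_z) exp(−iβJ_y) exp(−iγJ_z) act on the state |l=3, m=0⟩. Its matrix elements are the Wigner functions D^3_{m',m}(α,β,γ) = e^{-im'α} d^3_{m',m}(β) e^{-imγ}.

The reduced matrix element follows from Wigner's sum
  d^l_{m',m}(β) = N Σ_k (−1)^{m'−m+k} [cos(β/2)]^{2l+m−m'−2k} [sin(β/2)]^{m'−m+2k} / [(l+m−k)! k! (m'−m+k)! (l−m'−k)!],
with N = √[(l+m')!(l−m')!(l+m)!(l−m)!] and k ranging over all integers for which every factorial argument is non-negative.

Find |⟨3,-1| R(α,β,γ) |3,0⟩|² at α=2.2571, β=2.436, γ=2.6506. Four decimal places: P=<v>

P=0.2839

Split into d^3_{-1,0}(β=2.436) × two z-phases.
Half-angle: c=0.345523, s=0.938410. N=√(2·24·6·6)=41.569219
Admissible k: 1..3 (factorial args all ≥0)
  k=1: (−1)^0·41.5692/(12)·0.3455^5·0.9384^1 = +0.016009
  k=2: (−1)^1·41.5692/(4)·0.3455^3·0.9384^3 = -0.354260
  k=3: (−1)^2·41.5692/(12)·0.3455^1·0.9384^5 = +0.871027
d^3_{-1,0}(2.436) = +0.016009 -0.354260 +0.871027 = +0.532776
|D^3_{-1,0}|² = |d^3_{-1,0}(β)|² = (+0.532776)² = 0.283850 (the z-rotation phases have unit modulus)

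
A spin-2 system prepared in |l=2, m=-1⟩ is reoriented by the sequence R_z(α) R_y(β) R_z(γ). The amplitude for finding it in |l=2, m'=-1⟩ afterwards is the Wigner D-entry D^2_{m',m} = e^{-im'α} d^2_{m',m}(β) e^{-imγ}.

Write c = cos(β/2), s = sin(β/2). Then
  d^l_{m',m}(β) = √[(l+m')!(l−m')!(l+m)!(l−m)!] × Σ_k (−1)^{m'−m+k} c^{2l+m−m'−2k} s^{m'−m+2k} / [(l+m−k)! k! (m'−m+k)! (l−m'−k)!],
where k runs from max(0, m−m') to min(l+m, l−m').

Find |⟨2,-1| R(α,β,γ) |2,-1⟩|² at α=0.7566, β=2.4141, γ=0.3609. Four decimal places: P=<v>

P=0.0996

D^2_{-1,-1}(0.7566,2.4141,0.3609) = e^{-i·-1·0.7566}·d^2_{-1,-1}(2.4141)·e^{-i·-1·0.3609}. Compute d first:
Half-angle: c=0.355778, s=0.934571. N=√(1·6·1·6)=6.000000
k∈{0,1} keeps every argument non-negative
  k=0: (−1)^0·6.0000/(6)·0.3558^4·0.9346^0 = +0.016022
  k=1: (−1)^1·6.0000/(2)·0.3558^2·0.9346^2 = -0.331668
d^2_{-1,-1}(2.4141) = +0.016022 -0.331668 = -0.315646
|D^2_{-1,-1}|² = |d^2_{-1,-1}(β)|² = (-0.315646)² = 0.099632 (the z-rotation phases have unit modulus)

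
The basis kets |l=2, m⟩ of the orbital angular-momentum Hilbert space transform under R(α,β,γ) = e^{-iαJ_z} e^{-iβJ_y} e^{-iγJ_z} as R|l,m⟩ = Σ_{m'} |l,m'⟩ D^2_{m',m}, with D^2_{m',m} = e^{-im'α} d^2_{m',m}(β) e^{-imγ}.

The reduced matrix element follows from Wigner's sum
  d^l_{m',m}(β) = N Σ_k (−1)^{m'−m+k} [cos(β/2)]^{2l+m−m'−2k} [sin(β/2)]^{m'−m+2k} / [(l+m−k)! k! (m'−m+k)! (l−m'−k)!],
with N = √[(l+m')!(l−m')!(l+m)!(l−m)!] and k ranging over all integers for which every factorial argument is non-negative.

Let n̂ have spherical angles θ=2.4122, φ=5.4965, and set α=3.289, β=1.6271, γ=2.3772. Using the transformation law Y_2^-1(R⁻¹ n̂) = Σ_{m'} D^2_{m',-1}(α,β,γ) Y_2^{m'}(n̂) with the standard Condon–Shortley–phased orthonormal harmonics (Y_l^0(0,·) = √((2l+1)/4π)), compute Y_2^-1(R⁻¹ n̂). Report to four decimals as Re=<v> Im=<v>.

Need the full column D^2_{m',-1} for m'=−2..2 at α=3.289, β=1.6271, γ=2.3772.
cos(β/2)=0.686923, sin(β/2)=0.726730
d^2_{-2,-1}: single k=1 term ⇒ +0.471115;  D = -0.420121+0.213184i
d^2_{-1,-1}: k∈[0..1] ⇒ +0.222655 -0.747625 = -0.524970;  D = -0.428180+0.303737i
d^2_{0,-1}: k∈[0..1] ⇒ -0.576996 +0.645808 = +0.068812;  D = -0.049669+0.047625i
d^2_{1,-1}: k∈[0..1] ⇒ +0.747625 -0.278929 = +0.468696;  D = +0.286994-0.370555i
d^2_{2,-1}: single k=0 term ⇒ -0.527300;  D = +0.258147-0.459789i
Y_2^{m'}(θ=2.4122,φ=5.4965) and Σ D·Y over m':
  (-0.4201+0.2132i)·(-0.0004+0.1715i)  (-0.4282+0.3037i)·(-0.2711-0.2718i)  (-0.0497+0.0476i)·(+0.2106+0.0000i)  (+0.2870-0.3706i)·(+0.2711-0.2718i)  (+0.2581-0.4598i)·(-0.0004-0.1715i)
Y_2^-1(R⁻¹ n̂) = +0.049872-0.250632i

Re=0.0499 Im=-0.2506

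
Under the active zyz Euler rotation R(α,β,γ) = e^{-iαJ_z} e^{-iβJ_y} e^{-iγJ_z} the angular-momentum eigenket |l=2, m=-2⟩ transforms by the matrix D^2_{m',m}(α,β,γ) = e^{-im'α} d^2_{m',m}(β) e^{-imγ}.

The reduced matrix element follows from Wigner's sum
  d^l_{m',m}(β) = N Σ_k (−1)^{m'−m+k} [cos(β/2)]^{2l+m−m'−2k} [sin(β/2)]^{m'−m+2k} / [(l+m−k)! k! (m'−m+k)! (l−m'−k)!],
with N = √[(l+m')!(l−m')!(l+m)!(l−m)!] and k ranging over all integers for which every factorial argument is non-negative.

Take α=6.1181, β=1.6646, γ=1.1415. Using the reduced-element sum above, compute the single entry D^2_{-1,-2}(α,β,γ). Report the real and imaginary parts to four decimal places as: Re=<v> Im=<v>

First d^2_{-1,-2}(β=1.6646), then the phase factors e^{-i(-1)α} and e^{-i(-2)γ}:
With c≡cos(β/2)=0.673177 and s≡sin(β/2)=0.739482, N=[1·6·1·24]^{1/2}=12.000000
k∈{0} keeps every argument non-negative
  k=0: (−1)^1·12.0000/(6)·0.6732^3·0.7395^1 = -0.451175
d^2_{-1,-2}(1.6646) = -0.451175
Phases: e^{-i·(-1)·6.1181}=+0.986404-0.164336i, e^{-i·(-2)·1.1415}=-0.653503+0.756924i ⇒ D=+0.234714-0.385315i

Re=0.2347 Im=-0.3853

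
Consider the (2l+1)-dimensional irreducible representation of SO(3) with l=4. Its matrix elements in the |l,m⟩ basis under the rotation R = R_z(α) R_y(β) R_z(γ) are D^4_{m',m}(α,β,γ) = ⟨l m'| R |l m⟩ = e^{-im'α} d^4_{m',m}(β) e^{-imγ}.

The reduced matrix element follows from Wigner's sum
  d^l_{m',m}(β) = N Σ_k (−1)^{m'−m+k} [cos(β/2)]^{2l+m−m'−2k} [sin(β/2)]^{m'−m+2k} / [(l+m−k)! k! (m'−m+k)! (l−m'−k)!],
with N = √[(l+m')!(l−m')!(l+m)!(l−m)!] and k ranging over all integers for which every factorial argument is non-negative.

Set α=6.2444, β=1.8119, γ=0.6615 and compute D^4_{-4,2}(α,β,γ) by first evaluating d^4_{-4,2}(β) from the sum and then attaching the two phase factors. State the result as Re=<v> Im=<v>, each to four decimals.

Re=0.0443 Im=-0.4765

Split into d^4_{-4,2}(β=1.8119) × two z-phases.
Half-angle: c=0.616938, s=0.787012. N=√(1·40320·720·2)=7619.763776
Admissible k: 6..6 (factorial args all ≥0)
  k=6: (−1)^0·7619.7638/(1440)·0.6169^2·0.7870^6 = +0.478574
d^4_{-4,2}(1.8119) = +0.478574
Attach z-rotation phases: D = e^{-i(-4)(6.2444)}·(+0.478574)·e^{-i(2)(0.6615)} = +0.044279-0.476521i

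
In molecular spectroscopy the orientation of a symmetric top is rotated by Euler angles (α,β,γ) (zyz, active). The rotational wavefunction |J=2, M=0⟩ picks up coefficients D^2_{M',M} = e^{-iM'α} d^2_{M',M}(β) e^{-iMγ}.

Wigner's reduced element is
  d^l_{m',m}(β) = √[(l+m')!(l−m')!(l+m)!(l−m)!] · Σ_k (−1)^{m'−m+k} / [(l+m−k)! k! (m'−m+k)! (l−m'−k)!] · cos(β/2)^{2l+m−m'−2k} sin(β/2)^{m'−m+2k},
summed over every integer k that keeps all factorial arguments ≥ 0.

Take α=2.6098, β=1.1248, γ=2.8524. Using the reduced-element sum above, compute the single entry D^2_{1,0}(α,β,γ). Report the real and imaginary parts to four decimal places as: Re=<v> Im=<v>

Re=0.4108 Im=0.2417

Split into d^2_{1,0}(β=1.1248) × two z-phases.
With c≡cos(β/2)=0.845978 and s≡sin(β/2)=0.533218, N=[6·1·2·2]^{1/2}=4.898979
k: max(0,(0)−(1))=0 … min(2+(0),2−(1))=1
  k=0: (−1)^1·4.8990/(2)·0.8460^3·0.5332^1 = -0.790783
  k=1: (−1)^2·4.8990/(2)·0.8460^1·0.5332^3 = +0.314159
d^2_{1,0}(1.1248) = -0.790783 +0.314159 = -0.476624
Attach z-rotation phases: D = e^{-i(1)(2.6098)}·(-0.476624)·e^{-i(0)(2.8524)} = +0.410802+0.241686i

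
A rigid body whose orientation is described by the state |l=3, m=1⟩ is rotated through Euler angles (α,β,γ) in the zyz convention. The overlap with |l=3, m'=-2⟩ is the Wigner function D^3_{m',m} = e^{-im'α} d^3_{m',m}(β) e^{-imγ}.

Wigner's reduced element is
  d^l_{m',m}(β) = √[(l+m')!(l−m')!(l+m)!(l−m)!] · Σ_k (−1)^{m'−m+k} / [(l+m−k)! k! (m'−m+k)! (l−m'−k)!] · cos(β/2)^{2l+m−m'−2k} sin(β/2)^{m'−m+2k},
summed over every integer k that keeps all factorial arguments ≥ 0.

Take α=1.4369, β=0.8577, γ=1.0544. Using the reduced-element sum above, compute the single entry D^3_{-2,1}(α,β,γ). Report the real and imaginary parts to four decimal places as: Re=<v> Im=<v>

First d^3_{-2,1}(β=0.8577), then the phase factors e^{-i(-2)α} and e^{-i(1)γ}:
Half-angle: c=0.909445, s=0.415825. N=√(1·120·24·2)=75.894664
k: max(0,(1)−(-2))=3 … min(3+(1),3−(-2))=4
  k=3: (−1)^0·75.8947/(12)·0.9094^3·0.4158^3 = +0.342051
  k=4: (−1)^1·75.8947/(24)·0.9094^1·0.4158^5 = -0.035754
d^3_{-2,1}(0.8577) = +0.342051 -0.035754 = +0.306297
Attach z-rotation phases: D = e^{-i(-2)(1.4369)}·(+0.306297)·e^{-i(1)(1.0544)} = -0.075365+0.296880i

Re=-0.0754 Im=0.2969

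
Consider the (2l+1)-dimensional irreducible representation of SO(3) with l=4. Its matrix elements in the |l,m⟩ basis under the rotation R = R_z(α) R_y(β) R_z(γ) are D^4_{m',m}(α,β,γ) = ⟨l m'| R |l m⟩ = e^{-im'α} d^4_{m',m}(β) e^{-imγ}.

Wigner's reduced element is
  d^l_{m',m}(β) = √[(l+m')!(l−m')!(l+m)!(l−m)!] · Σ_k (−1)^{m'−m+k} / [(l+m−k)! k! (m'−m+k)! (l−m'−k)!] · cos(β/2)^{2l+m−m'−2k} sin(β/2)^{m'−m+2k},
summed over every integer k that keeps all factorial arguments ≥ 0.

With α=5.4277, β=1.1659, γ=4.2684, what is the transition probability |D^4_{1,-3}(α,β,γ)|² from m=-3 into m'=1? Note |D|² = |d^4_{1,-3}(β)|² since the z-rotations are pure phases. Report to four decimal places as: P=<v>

D^4_{1,-3}(5.4277,1.1659,4.2684) = e^{-i·1·5.4277}·d^4_{1,-3}(1.1659)·e^{-i·-3·4.2684}. Compute d first:
c=cos(1.1659/2)=0.834842, s=sin(1.1659/2)=0.550489; N=√[120·6·1·5040]=1904.940944
The bounds max(0,m−m')=0 and min(l+m,l−m')=1 give 2 terms
  k=0: (−1)^4·1904.9409/(144)·0.8348^4·0.5505^4 = +0.590108
  k=1: (−1)^5·1904.9409/(240)·0.8348^2·0.5505^6 = -0.153947
d^4_{1,-3}(1.1659) = +0.590108 -0.153947 = +0.436161
|D^4_{1,-3}|² = |d^4_{1,-3}(β)|² = (+0.436161)² = 0.190237 (the z-rotation phases have unit modulus)

P=0.1902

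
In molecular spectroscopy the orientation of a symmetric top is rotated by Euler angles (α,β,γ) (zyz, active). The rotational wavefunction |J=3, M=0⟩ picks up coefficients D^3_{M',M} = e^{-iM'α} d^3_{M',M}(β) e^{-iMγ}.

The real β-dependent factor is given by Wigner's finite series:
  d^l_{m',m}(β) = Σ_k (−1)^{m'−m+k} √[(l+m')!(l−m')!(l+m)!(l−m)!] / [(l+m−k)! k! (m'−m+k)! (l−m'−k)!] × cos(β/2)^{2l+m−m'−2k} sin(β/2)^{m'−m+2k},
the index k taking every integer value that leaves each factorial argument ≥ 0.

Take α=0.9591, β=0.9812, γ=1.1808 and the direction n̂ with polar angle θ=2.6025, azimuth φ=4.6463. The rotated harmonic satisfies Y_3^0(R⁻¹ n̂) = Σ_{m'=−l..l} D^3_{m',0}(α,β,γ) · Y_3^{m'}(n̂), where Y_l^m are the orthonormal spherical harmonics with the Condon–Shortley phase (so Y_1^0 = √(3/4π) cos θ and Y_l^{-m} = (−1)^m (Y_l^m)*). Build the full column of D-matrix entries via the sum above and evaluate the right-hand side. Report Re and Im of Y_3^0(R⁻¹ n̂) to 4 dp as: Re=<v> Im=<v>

Need the full column D^3_{m',0} for m'=−3..3 at α=0.9591, β=0.9812, γ=1.1808.
cos(β/2)=0.882050, sin(β/2)=0.471155
d^3_{-3,0}: single k=3 term ⇒ +0.320987;  D = -0.309841+0.083850i
d^3_{-2,0}: k∈[2..3] ⇒ +0.735973 -0.209992 = +0.525981;  D = -0.179074+0.494559i
d^3_{-1,0}: k∈[1..3] ⇒ +0.871408 -0.745906 +0.070942 = +0.196444;  D = +0.112809+0.160824i
d^3_{0,0}: k∈[0..3] ⇒ +0.470934 -1.209328 +0.345053 -0.010939 = -0.404280;  D = -0.404280+0.000000i
d^3_{1,0}: k∈[0..2] ⇒ -0.871408 +0.745906 -0.070942 = -0.196444;  D = -0.112809+0.160824i
d^3_{2,0}: k∈[0..1] ⇒ +0.735973 -0.209992 = +0.525981;  D = -0.179074-0.494559i
d^3_{3,0}: single k=0 term ⇒ -0.320987;  D = +0.309841+0.083850i
Y_3^{m'}(θ=2.6025,φ=4.6463) and Σ D·Y over m':
  (-0.3098+0.0839i)·(+0.0111-0.0553i)  (-0.1791+0.4946i)·(+0.2291+0.0305i)  (+0.1128+0.1608i)·(-0.0294+0.4440i)  (-0.4043+0.0000i)·(-0.2185+0.0000i)  (-0.1128+0.1608i)·(+0.0294+0.4440i)  (-0.1791-0.4946i)·(+0.2291-0.0305i)  (+0.3098+0.0839i)·(-0.0111-0.0553i)
Y_3^0(R⁻¹ n̂) = -0.170913+0.000000i

Re=-0.1709 Im=0.0000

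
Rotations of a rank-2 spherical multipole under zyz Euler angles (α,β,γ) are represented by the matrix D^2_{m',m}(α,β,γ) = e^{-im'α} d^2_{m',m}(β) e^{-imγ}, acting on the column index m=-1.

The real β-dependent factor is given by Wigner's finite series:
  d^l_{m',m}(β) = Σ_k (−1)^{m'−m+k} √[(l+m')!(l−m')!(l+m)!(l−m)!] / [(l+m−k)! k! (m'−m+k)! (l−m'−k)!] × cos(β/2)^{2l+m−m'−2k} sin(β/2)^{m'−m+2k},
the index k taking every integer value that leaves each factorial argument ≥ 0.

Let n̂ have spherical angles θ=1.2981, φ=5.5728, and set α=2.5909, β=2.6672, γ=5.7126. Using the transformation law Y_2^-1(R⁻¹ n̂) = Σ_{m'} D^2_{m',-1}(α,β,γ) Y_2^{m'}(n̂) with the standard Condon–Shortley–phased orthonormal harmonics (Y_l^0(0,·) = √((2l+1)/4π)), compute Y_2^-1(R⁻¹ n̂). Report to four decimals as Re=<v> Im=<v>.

Need the full column D^2_{m',-1} for m'=−2..2 at α=2.5909, β=2.6672, γ=5.7126.
cos(β/2)=0.234978, sin(β/2)=0.972001
d^2_{-2,-1}: single k=1 term ⇒ +0.025222;  D = -0.002547-0.025093i
d^2_{-1,-1}: k∈[0..1] ⇒ +0.003049 -0.156498 = -0.153450;  D = +0.066679-0.138206i
d^2_{0,-1}: k∈[0..1] ⇒ -0.030891 +0.528571 = +0.497680;  D = +0.418840-0.268809i
d^2_{1,-1}: k∈[0..1] ⇒ +0.156498 -0.892619 = -0.736121;  D = +0.735975-0.014642i
d^2_{2,-1}: single k=0 term ⇒ -0.431576;  D = -0.372192-0.218474i
Y_2^{m'}(θ=1.2981,φ=5.5728) and Σ D·Y over m':
  (-0.0025-0.0251i)·(+0.0535+0.3542i)  (+0.0667-0.1382i)·(+0.1519+0.1307i)  (+0.4188-0.2688i)·(-0.2468+0.0000i)  (+0.7360-0.0146i)·(-0.1519+0.1307i)  (-0.3722-0.2185i)·(+0.0535-0.3542i)
Y_2^-1(R⁻¹ n̂) = -0.273620+0.270343i

Re=-0.2736 Im=0.2703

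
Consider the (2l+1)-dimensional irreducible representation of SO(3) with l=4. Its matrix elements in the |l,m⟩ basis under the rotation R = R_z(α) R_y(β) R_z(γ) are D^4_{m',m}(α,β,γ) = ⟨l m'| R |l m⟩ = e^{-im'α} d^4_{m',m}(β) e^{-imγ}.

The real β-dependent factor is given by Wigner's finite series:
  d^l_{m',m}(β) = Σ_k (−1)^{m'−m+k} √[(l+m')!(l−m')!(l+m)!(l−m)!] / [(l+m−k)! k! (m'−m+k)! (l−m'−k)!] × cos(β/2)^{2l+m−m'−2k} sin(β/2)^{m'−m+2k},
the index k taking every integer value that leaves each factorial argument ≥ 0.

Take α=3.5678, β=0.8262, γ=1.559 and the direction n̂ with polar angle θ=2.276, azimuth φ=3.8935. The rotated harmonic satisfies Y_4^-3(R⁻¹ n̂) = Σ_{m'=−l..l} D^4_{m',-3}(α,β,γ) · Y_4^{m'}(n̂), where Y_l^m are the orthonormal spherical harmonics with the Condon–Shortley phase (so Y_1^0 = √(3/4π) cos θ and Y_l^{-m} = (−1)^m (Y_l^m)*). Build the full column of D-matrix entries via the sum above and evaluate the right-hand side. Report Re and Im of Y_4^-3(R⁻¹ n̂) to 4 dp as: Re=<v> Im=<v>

Need the full column D^4_{m',-3} for m'=−4..4 at α=3.5678, β=0.8262, γ=1.559.
cos(β/2)=0.915881, sin(β/2)=0.401450
d^4_{-4,-3}: single k=1 term ⇒ +0.613832;  D = +0.610848+0.060453i
d^4_{-3,-3}: k∈[0..1] ⇒ +0.495121 -0.665879 = -0.170758;  D = +0.161679-0.054939i
d^4_{-2,-3}: k∈[0..1] ⇒ -0.812023 +0.468032 = -0.343991;  D = -0.250808+0.235425i
d^4_{-1,-3}: k∈[0..1] ⇒ +0.755036 -0.241770 = +0.513266;  D = -0.195526+0.474565i
d^4_{0,-3}: k∈[0..1] ⇒ -0.493349 +0.094785 = -0.398564;  D = +0.014102+0.398315i
d^4_{1,-3}: k∈[0..1] ⇒ +0.241770 -0.027870 = +0.213900;  D = +0.095266+0.191514i
d^4_{2,-3}: k∈[0..1] ⇒ -0.089921 +0.005759 = -0.084162;  D = +0.065284+0.053116i
d^4_{3,-3}: k∈[0..1] ⇒ +0.024579 -0.000675 = +0.023905;  D = +0.023121+0.006071i
d^4_{4,-3}: single k=0 term ⇒ -0.004353;  D = +0.004291-0.000734i
Y_4^{m'}(θ=2.276,φ=3.8935) and Σ D·Y over m':
  (+0.6108+0.0605i)·(-0.1475-0.0199i)  (+0.1617-0.0549i)·(-0.2266-0.2774i)  (-0.2508+0.2354i)·(+0.0252-0.3757i)  (-0.1955+0.4746i)·(-0.0101+0.0094i)  (+0.0141+0.3983i)·(-0.3624+0.0000i)  (+0.0953+0.1915i)·(+0.0101+0.0094i)  (+0.0653+0.0531i)·(+0.0252+0.3757i)  (+0.0231+0.0061i)·(+0.2266-0.2774i)  (+0.0043-0.0007i)·(-0.1475+0.0199i)
Y_4^-3(R⁻¹ n̂) = -0.079088-0.080438i

Re=-0.0791 Im=-0.0804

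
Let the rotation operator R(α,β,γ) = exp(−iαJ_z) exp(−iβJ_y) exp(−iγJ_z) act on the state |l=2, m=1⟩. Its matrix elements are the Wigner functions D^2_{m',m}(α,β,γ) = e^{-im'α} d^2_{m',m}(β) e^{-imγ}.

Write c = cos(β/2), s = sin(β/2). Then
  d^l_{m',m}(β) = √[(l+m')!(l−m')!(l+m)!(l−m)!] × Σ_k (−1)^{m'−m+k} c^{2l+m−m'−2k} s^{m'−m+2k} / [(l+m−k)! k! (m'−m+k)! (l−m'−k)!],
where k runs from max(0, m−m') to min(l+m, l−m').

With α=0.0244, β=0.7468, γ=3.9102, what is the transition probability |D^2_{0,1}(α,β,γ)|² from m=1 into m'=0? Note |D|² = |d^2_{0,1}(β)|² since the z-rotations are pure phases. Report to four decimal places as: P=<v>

P=0.3728

First d^2_{0,1}(β=0.7468), then the phase factors e^{-i(0)α} and e^{-i(1)γ}:
c=cos(0.7468/2)=0.931092, s=sin(0.7468/2)=0.364783; N=√[2·2·6·1]=4.898979
k∈{1,2} keeps every argument non-negative
  k=1: (−1)^0·4.8990/(2)·0.9311^3·0.3648^1 = +0.721255
  k=2: (−1)^1·4.8990/(2)·0.9311^1·0.3648^3 = -0.110706
d^2_{0,1}(0.7468) = +0.721255 -0.110706 = +0.610549
|D^2_{0,1}|² = |d^2_{0,1}(β)|² = (+0.610549)² = 0.372770 (the z-rotation phases have unit modulus)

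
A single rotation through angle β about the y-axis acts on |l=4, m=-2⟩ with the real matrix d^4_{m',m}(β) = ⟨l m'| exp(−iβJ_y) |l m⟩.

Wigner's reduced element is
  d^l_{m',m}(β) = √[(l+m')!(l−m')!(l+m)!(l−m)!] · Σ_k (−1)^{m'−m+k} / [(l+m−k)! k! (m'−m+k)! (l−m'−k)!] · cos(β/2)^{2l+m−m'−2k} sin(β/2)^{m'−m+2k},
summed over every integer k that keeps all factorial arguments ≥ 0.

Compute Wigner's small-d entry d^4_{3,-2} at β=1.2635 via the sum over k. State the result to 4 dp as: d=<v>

d^4_{3,-2}(β=1.2635) via Wigner's sum:
With c≡cos(β/2)=0.806995 and s≡sin(β/2)=0.590558, N=[5040·1·2·720]^{1/2}=2693.993318
The bounds max(0,m−m')=0 and min(l+m,l−m')=1 give 2 terms
  k=0: (−1)^5·2693.9933/(240)·0.8070^3·0.5906^5 = -0.423751
  k=1: (−1)^6·2693.9933/(720)·0.8070^1·0.5906^7 = +0.075644
d^4_{3,-2}(1.2635) = -0.423751 +0.075644 = -0.348107

d=-0.3481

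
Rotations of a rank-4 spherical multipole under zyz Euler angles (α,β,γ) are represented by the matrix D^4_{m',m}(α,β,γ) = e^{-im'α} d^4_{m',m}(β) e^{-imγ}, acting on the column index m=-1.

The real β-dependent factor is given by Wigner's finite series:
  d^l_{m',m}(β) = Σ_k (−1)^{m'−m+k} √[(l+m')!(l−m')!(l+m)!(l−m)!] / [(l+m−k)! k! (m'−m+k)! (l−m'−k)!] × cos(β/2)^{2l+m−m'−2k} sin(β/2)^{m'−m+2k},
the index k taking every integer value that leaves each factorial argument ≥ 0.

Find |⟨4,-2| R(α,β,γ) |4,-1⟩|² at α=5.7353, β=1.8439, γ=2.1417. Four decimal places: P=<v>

P=0.0562

First d^4_{-2,-1}(β=1.8439), then the phase factors e^{-i(-2)α} and e^{-i(-1)γ}:
c=cos(1.8439/2)=0.604268, s=sin(1.8439/2)=0.796781; N=√[2·720·6·120]=1018.233765
Admissible k: 1..3 (factorial args all ≥0)
  k=1: (−1)^0·1018.2338/(240)·0.6043^7·0.7968^1 = +0.099444
  k=2: (−1)^1·1018.2338/(48)·0.6043^5·0.7968^3 = -0.864511
  k=3: (−1)^2·1018.2338/(72)·0.6043^3·0.7968^5 = +1.002072
d^4_{-2,-1}(1.8439) = +0.099444 -0.864511 +1.002072 = +0.237006
|D^4_{-2,-1}|² = |d^4_{-2,-1}(β)|² = (+0.237006)² = 0.056172 (the z-rotation phases have unit modulus)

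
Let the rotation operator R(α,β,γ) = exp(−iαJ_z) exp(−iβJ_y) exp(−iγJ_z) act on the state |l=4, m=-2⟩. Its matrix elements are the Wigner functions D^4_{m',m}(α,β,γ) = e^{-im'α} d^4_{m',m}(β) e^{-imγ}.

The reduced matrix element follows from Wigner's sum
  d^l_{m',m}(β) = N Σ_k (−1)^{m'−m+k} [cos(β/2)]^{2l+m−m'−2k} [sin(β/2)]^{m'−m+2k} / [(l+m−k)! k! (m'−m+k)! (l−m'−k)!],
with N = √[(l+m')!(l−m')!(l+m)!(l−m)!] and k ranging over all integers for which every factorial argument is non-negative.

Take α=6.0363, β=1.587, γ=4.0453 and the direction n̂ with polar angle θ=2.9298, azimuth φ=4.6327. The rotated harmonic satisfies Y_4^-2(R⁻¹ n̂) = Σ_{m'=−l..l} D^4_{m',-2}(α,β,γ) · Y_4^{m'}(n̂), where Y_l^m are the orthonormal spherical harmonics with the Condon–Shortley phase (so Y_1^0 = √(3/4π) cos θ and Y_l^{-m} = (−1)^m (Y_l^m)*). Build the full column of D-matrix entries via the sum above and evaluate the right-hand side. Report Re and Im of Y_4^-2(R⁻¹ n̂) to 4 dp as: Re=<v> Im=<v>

Need the full column D^4_{m',-2} for m'=−4..4 at α=6.0363, β=1.587, γ=4.0453.
cos(β/2)=0.701355, sin(β/2)=0.712812
d^4_{-4,-2}: single k=2 term ⇒ +0.320004;  D = +0.218343+0.233942i
d^4_{-3,-2}: k∈[1..2] ⇒ +0.222640 -0.689922 = -0.467281;  D = -0.225681-0.409170i
d^4_{-2,-2}: k∈[0..2] ⇒ +0.058547 -0.725702 +0.937008 = +0.269853;  D = +0.068631+0.260979i
d^4_{-1,-2}: k∈[0..2] ⇒ -0.252450 +1.303829 -0.897851 = +0.153528;  D = +0.001576+0.153520i
d^4_{0,-2}: k∈[0..2] ⇒ +0.573718 -1.580309 +0.612136 = -0.394455;  D = +0.092467-0.383464i
d^4_{1,-2}: k∈[0..2] ⇒ -0.869220 +1.346777 -0.278228 = +0.199330;  D = -0.092665+0.176481i
d^4_{2,-2}: k∈[0..2] ⇒ +0.937008 -0.774298 +0.066650 = +0.229360;  D = -0.153020+0.170854i
d^4_{3,-2}: k∈[0..1] ⇒ -0.712647 +0.245374 = -0.467273;  D = +0.387358-0.261339i
d^4_{4,-2}: single k=0 term ⇒ +0.341433;  D = -0.321125+0.115997i
Y_4^{m'}(θ=2.9298,φ=4.6327) and Σ D·Y over m':
  (+0.2183+0.2339i)·(+0.0008+0.0003i)  (-0.2257-0.4092i)·(-0.0027+0.0110i)  (+0.0686+0.2610i)·(-0.0831-0.0134i)  (+0.0016+0.1535i)·(+0.0286-0.3577i)  (+0.0925-0.3835i)·(+0.6665+0.0000i)  (-0.0927+0.1765i)·(-0.0286-0.3577i)  (-0.1530+0.1709i)·(-0.0831+0.0134i)  (+0.3874-0.2613i)·(+0.0027+0.0110i)  (-0.3211+0.1160i)·(+0.0008-0.0003i)
Y_4^-2(R⁻¹ n̂) = +0.199514-0.259873i

Re=0.1995 Im=-0.2599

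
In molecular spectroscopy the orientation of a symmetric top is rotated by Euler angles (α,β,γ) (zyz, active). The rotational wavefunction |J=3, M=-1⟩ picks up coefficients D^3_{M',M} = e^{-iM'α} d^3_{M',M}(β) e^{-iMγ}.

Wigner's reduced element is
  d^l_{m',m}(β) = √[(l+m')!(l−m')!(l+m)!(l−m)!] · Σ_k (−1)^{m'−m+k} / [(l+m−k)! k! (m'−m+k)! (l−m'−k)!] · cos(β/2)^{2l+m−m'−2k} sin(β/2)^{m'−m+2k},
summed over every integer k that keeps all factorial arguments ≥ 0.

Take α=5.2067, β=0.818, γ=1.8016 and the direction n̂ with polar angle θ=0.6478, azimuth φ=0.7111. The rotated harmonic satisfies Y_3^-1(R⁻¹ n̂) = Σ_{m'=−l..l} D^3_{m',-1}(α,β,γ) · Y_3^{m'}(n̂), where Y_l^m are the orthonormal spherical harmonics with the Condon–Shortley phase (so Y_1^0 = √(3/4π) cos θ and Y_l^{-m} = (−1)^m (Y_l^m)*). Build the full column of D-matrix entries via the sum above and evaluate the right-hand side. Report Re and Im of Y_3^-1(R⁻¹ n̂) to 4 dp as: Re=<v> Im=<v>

Need the full column D^3_{m',-1} for m'=−3..3 at α=5.2067, β=0.818, γ=1.8016.
cos(β/2)=0.917519, sin(β/2)=0.397692
d^3_{-3,-1}: single k=2 term ⇒ +0.434110;  D = +0.061841-0.429682i
d^3_{-2,-1}: k∈[1..2] ⇒ +0.817753 -0.307267 = +0.510486;  D = +0.479296-0.175702i
d^3_{-1,-1}: k∈[0..2] ⇒ +0.596610 -0.896693 +0.126348 = -0.173735;  D = -0.130028-0.115225i
d^3_{0,-1}: k∈[0..2] ⇒ -0.895804 +0.504891 -0.031618 = -0.422531;  D = +0.096658-0.411327i
d^3_{1,-1}: k∈[0..2] ⇒ +0.672520 -0.168464 +0.003956 = +0.508012;  D = -0.490477+0.132321i
d^3_{2,-1}: k∈[0..1] ⇒ -0.307267 +0.028864 = -0.278403;  D = +0.191357+0.202215i
d^3_{3,-1}: single k=0 term ⇒ +0.081557;  D = +0.025552-0.077451i
Y_3^{m'}(θ=0.6478,φ=0.7111) and Σ D·Y over m':
  (+0.0618-0.4297i)·(-0.0489-0.0776i)  (+0.4793-0.1757i)·(+0.0439-0.2935i)  (-0.1300-0.1152i)·(+0.3220-0.2774i)  (+0.0967-0.4113i)·(+0.0534+0.0000i)  (-0.4905+0.1323i)·(-0.3220-0.2774i)  (+0.1914+0.2022i)·(+0.0439+0.2935i)  (+0.0256-0.0775i)·(+0.0489-0.0776i)
Y_3^-1(R⁻¹ n̂) = +0.003419-0.002436i

Re=0.0034 Im=-0.0024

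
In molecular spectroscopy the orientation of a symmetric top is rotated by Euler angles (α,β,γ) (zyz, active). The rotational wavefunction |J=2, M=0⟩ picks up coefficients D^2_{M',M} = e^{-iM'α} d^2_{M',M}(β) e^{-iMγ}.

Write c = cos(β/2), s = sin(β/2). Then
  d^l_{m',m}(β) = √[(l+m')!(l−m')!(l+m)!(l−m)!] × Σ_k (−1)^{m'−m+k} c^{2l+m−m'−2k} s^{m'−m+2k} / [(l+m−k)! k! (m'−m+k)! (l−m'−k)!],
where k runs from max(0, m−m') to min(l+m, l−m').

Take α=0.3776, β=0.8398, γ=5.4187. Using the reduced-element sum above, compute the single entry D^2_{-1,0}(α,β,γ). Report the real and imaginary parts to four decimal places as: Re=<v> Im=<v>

Re=0.5659 Im=0.2244

Split into d^2_{-1,0}(β=0.8398) × two z-phases.
Half-angle: c=0.913130, s=0.407669. N=√(1·6·2·2)=4.898979
Admissible k: 1..2 (factorial args all ≥0)
  k=1: (−1)^0·4.8990/(2)·0.9131^3·0.4077^1 = +0.760293
  k=2: (−1)^1·4.8990/(2)·0.9131^1·0.4077^3 = -0.151542
d^2_{-1,0}(0.8398) = +0.760293 -0.151542 = +0.608751
Attach z-rotation phases: D = e^{-i(-1)(0.3776)}·(+0.608751)·e^{-i(0)(5.4187)} = +0.565866+0.224441i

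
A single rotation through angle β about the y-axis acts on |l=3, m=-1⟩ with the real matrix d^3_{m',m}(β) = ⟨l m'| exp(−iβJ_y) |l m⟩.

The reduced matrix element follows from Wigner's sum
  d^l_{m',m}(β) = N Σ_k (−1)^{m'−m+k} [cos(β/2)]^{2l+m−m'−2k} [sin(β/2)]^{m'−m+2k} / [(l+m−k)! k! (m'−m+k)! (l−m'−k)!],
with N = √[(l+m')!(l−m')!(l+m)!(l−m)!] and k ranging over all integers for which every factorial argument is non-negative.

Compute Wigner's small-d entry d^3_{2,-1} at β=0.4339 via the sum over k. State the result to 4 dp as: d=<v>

d=-0.0573

d^3_{2,-1}(β=0.4339) via Wigner's sum:
c=cos(0.4339/2)=0.976559, s=sin(0.4339/2)=0.215252; N=√[120·1·2·24]=75.894664
k: max(0,(-1)−(2))=0 … min(3+(-1),3−(2))=1
  k=0: (−1)^3·75.8947/(12)·0.9766^3·0.2153^3 = -0.058744
  k=1: (−1)^4·75.8947/(24)·0.9766^1·0.2153^5 = +0.001427
d^3_{2,-1}(0.4339) = -0.058744 +0.001427 = -0.057317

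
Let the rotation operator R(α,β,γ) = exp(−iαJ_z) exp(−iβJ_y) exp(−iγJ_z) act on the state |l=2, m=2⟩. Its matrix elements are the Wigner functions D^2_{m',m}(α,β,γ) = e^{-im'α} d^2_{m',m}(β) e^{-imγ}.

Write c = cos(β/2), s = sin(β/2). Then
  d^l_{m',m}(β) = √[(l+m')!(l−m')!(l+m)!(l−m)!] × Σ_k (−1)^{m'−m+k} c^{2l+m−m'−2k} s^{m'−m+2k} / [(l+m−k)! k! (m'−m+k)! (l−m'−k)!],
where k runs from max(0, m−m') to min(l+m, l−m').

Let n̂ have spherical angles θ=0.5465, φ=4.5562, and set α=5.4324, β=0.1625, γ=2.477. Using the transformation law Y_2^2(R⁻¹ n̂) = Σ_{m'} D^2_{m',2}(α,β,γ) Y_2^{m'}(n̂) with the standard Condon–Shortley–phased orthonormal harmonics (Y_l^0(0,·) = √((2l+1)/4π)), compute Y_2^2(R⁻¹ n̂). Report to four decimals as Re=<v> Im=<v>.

Need the full column D^2_{m',2} for m'=−2..2 at α=5.4324, β=0.1625, γ=2.477.
cos(β/2)=0.996701, sin(β/2)=0.081161
d^2_{-2,2}: single k=4 term ⇒ +0.000043;  D = +0.000040-0.000016i
d^2_{-1,2}: single k=3 term ⇒ +0.001066;  D = +0.000946+0.000491i
d^2_{0,2}: single k=2 term ⇒ +0.016029;  D = +0.003835+0.015563i
d^2_{1,2}: single k=1 term ⇒ +0.160720;  D = -0.091963+0.131810i
d^2_{2,2}: single k=0 term ⇒ +0.986869;  D = -0.980814+0.109158i
Y_2^{m'}(θ=0.5465,φ=4.5562) and Σ D·Y over m':
  (+0.0000-0.0000i)·(-0.0993-0.0321i)  (+0.0009+0.0005i)·(-0.0534+0.3388i)  (+0.0038+0.0156i)·(+0.3752+0.0000i)  (-0.0920+0.1318i)·(+0.0534+0.3388i)  (-0.9808+0.1092i)·(-0.0993+0.0321i)
Y_2^2(R⁻¹ n̂) = +0.045523-0.060277i

Re=0.0455 Im=-0.0603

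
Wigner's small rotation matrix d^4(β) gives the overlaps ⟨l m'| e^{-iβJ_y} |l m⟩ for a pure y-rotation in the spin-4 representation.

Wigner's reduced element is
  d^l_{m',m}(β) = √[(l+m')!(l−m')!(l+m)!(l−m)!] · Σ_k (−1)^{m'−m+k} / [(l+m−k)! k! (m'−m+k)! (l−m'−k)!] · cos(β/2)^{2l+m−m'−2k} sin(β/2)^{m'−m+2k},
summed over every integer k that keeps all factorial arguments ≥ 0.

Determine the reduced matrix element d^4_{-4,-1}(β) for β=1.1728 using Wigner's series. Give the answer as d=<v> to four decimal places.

d=0.5084

d^4_{-4,-1}(β=1.1728) via Wigner's sum:
c=cos(1.1728/2)=0.832938, s=sin(1.1728/2)=0.553366; N=√[1·40320·6·120]=5387.986637
k: max(0,(-1)−(-4))=3 … min(4+(-1),4−(-4))=3
  k=3: (−1)^0·5387.9866/(720)·0.8329^5·0.5534^3 = +0.508388
d^4_{-4,-1}(1.1728) = +0.508388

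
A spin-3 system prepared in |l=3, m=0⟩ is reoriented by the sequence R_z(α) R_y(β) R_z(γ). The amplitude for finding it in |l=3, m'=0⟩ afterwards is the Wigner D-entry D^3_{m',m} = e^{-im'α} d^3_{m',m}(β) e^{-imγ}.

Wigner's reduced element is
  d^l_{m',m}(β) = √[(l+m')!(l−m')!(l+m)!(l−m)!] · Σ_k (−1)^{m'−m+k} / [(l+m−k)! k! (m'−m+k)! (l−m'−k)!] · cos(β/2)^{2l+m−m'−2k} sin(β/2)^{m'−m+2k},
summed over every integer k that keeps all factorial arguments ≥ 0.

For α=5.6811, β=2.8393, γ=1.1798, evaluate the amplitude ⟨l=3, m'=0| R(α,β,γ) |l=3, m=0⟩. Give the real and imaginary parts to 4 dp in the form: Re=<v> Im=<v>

Re=-0.7431 Im=0.0000

Split into d^3_{0,0}(β=2.8393) × two z-phases.
c=cos(2.8393/2)=0.150571, s=sin(2.8393/2)=0.988599; N=√[6·6·6·6]=36.000000
Admissible k: 0..3 (factorial args all ≥0)
  k=0: (−1)^0·36.0000/(36)·0.1506^6·0.9886^0 = +0.000012
  k=1: (−1)^1·36.0000/(4)·0.1506^4·0.9886^2 = -0.004521
  k=2: (−1)^2·36.0000/(4)·0.1506^2·0.9886^4 = +0.194899
  k=3: (−1)^3·36.0000/(36)·0.1506^0·0.9886^6 = -0.933515
d^3_{0,0}(2.8393) = +0.000012 -0.004521 +0.194899 -0.933515 = -0.743126
D = (+1.000000+0.000000i)·(-0.743126)·(+1.000000+0.000000i) = -0.743126+0.000000i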